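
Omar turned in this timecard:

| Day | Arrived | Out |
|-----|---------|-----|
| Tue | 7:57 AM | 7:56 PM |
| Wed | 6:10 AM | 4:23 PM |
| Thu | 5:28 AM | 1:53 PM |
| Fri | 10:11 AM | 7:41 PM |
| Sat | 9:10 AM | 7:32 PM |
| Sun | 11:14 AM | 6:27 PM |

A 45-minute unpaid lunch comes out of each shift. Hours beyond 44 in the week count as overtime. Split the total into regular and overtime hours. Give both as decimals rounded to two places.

Regular 44.00 hours, overtime 9.20 hours

Tue: 7:57 AM–7:56 PM = 11 h 59 min; less 45 min break → 11 h 14 min
Wed: 6:10 AM–4:23 PM = 10 h 13 min; less 45 min break → 9 h 28 min
Thu: 5:28 AM–1:53 PM = 8 h 25 min; less 45 min break → 7 h 40 min
Fri: 10:11 AM–7:41 PM = 9 h 30 min; less 45 min break → 8 h 45 min
Sat: 9:10 AM–7:32 PM = 10 h 22 min; less 45 min break → 9 h 37 min
Sun: 11:14 AM–6:27 PM = 7 h 13 min; less 45 min break → 6 h 28 min
Total worked: 53 h 12 min = 53.20 h.
Threshold 44 h → overtime 9 h 12 min, regular 44 h 0 min.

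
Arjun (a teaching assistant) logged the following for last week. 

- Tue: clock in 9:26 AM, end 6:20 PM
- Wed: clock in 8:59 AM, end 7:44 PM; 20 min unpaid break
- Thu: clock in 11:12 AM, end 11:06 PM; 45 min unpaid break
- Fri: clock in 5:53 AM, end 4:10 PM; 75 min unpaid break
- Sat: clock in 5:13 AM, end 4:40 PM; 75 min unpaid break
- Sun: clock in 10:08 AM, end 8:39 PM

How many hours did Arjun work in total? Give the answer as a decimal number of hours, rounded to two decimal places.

Tue: 9:26 AM–6:20 PM = 8 h 54 min
Wed: 8:59 AM–7:44 PM = 10 h 45 min; less 20 min break → 10 h 25 min
Thu: 11:12 AM–11:06 PM = 11 h 54 min; less 45 min break → 11 h 9 min
Fri: 5:53 AM–4:10 PM = 10 h 17 min; less 75 min break → 9 h 2 min
Sat: 5:13 AM–4:40 PM = 11 h 27 min; less 75 min break → 10 h 12 min
Sun: 10:08 AM–8:39 PM = 10 h 31 min
Total: 8 h 54 min + 10 h 25 min + 11 h 9 min + 9 h 2 min + 10 h 12 min + 10 h 31 min = 60 h 13 min.

60.22 hours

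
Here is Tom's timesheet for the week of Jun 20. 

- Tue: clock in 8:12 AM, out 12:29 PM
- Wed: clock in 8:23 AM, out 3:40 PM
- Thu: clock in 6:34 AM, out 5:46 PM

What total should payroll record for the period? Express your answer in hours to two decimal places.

Tue: 8:12 AM–12:29 PM = 4 h 17 min
Wed: 8:23 AM–3:40 PM = 7 h 17 min
Thu: 6:34 AM–5:46 PM = 11 h 12 min
Total: 4 h 17 min + 7 h 17 min + 11 h 12 min = 22 h 46 min.

22.77 hours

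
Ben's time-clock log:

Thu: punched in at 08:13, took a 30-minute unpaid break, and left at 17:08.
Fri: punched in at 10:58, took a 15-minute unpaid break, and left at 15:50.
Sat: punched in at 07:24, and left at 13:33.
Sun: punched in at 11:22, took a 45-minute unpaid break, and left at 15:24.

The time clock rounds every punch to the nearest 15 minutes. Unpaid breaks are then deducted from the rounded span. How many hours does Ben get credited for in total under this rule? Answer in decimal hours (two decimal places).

22.50 hours

Thu: in 08:13→08:15, out 17:08→17:15; 9 h 0 min − 30 min = 8 h 30 min
Fri: in 10:58→11:00, out 15:50→15:45; 4 h 45 min − 15 min = 4 h 30 min
Sat: in 07:24→07:30, out 13:33→13:30; 6 h 0 min
Sun: in 11:22→11:15, out 15:24→15:30; 4 h 15 min − 45 min = 3 h 30 min
Total credited: 22 h 30 min.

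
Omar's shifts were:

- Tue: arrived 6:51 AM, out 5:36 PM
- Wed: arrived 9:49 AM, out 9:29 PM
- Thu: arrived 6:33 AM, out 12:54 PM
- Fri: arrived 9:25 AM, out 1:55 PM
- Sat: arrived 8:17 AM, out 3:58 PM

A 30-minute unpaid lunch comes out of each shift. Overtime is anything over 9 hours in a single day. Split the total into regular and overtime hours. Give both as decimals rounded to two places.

Tue: 6:51 AM–5:36 PM = 10 h 45 min; less 30 min break → 10 h 15 min
Wed: 9:49 AM–9:29 PM = 11 h 40 min; less 30 min break → 11 h 10 min
Thu: 6:33 AM–12:54 PM = 6 h 21 min; less 30 min break → 5 h 51 min
Fri: 9:25 AM–1:55 PM = 4 h 30 min; less 30 min break → 4 h 0 min
Sat: 8:17 AM–3:58 PM = 7 h 41 min; less 30 min break → 7 h 11 min
Tue reg 9 h 0 min / OT 1 h 15 min; Wed reg 9 h 0 min / OT 2 h 10 min; Thu reg 5 h 51 min / OT 0 h 0 min; Fri reg 4 h 0 min / OT 0 h 0 min; Sat reg 7 h 11 min / OT 0 h 0 min.
Totals: regular 35 h 2 min, overtime 3 h 25 min.

Regular 35.03 hours, overtime 3.42 hours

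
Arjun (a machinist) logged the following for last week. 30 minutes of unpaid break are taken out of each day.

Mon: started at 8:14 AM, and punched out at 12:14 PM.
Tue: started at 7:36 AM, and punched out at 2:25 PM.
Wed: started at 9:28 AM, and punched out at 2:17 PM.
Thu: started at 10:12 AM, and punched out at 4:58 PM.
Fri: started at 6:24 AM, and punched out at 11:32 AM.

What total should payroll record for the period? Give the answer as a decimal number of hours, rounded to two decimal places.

25.03 hours

Mon: 8:14 AM–12:14 PM = 4 h 0 min; less 30 min break → 3 h 30 min
Tue: 7:36 AM–2:25 PM = 6 h 49 min; less 30 min break → 6 h 19 min
Wed: 9:28 AM–2:17 PM = 4 h 49 min; less 30 min break → 4 h 19 min
Thu: 10:12 AM–4:58 PM = 6 h 46 min; less 30 min break → 6 h 16 min
Fri: 6:24 AM–11:32 AM = 5 h 8 min; less 30 min break → 4 h 38 min
Total: 3 h 30 min + 6 h 19 min + 4 h 19 min + 6 h 16 min + 4 h 38 min = 25 h 2 min.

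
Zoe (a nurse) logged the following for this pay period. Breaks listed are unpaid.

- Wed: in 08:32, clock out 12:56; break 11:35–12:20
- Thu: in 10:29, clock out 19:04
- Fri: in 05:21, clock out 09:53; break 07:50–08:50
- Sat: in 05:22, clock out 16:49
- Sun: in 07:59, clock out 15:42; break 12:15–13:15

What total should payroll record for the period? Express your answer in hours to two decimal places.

Wed: 08:32–12:56 = 4 h 24 min; less 45 min break → 3 h 39 min
Thu: 10:29–19:04 = 8 h 35 min
Fri: 05:21–09:53 = 4 h 32 min; less 60 min break → 3 h 32 min
Sat: 05:22–16:49 = 11 h 27 min
Sun: 07:59–15:42 = 7 h 43 min; less 60 min break → 6 h 43 min
Total: 3 h 39 min + 8 h 35 min + 3 h 32 min + 11 h 27 min + 6 h 43 min = 33 h 56 min.

33.93 hours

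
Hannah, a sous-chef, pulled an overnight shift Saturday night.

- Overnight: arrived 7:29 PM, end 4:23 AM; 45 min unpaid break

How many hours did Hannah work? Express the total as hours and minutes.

8 h 9 min

Overnight: 7:29 PM → midnight = 4 h 31 min; midnight → 4:23 AM = 4 h 23 min; span 8 h 54 min; less 45 min break → 8 h 9 min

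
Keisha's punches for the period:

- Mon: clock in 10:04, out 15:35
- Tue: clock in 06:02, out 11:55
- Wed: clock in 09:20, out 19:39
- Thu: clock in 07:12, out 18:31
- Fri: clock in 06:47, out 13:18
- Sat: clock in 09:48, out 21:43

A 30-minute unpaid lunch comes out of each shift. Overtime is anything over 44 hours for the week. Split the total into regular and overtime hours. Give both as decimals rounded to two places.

Mon: 10:04–15:35 = 5 h 31 min; less 30 min break → 5 h 1 min
Tue: 06:02–11:55 = 5 h 53 min; less 30 min break → 5 h 23 min
Wed: 09:20–19:39 = 10 h 19 min; less 30 min break → 9 h 49 min
Thu: 07:12–18:31 = 11 h 19 min; less 30 min break → 10 h 49 min
Fri: 06:47–13:18 = 6 h 31 min; less 30 min break → 6 h 1 min
Sat: 09:48–21:43 = 11 h 55 min; less 30 min break → 11 h 25 min
Total worked: 48 h 28 min = 48.47 h.
Threshold 44 h → overtime 4 h 28 min, regular 44 h 0 min.

Regular 44.00 hours, overtime 4.47 hours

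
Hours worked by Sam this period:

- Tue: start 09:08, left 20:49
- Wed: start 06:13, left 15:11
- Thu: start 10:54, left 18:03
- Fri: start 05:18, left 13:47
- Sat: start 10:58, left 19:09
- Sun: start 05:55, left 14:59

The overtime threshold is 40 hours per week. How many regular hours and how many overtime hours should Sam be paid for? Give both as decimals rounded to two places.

Tue: 09:08–20:49 = 11 h 41 min
Wed: 06:13–15:11 = 8 h 58 min
Thu: 10:54–18:03 = 7 h 9 min
Fri: 05:18–13:47 = 8 h 29 min
Sat: 10:58–19:09 = 8 h 11 min
Sun: 05:55–14:59 = 9 h 4 min
Total worked: 53 h 32 min = 53.53 h.
Threshold 40 h → overtime 13 h 32 min, regular 40 h 0 min.

Regular 40.00 hours, overtime 13.53 hours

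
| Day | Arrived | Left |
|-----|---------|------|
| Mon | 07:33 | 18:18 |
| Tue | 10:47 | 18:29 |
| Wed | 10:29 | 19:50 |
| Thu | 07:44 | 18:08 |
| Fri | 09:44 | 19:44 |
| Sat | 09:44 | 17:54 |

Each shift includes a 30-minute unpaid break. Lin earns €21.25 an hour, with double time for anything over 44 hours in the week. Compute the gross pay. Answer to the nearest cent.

Mon: 07:33–18:18 = 10 h 45 min; less 30 min break → 10 h 15 min
Tue: 10:47–18:29 = 7 h 42 min; less 30 min break → 7 h 12 min
Wed: 10:29–19:50 = 9 h 21 min; less 30 min break → 8 h 51 min
Thu: 07:44–18:08 = 10 h 24 min; less 30 min break → 9 h 54 min
Fri: 09:44–19:44 = 10 h 0 min; less 30 min break → 9 h 30 min
Sat: 09:44–17:54 = 8 h 10 min; less 30 min break → 7 h 40 min
Total worked: 53 h 22 min = 3202 min.
Regular 44 h 0 min = 2640 min at €21.25/h; overtime 9 h 22 min = 562 min at €42.50/h.
Pay = (2640 × €21.25 + 562 × €42.50) ÷ 60 = €1333.08.

€1333.08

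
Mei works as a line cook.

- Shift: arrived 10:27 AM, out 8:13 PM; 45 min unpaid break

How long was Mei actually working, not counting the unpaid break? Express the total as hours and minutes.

Shift: 10:27 AM–8:13 PM = 9 h 46 min; less 45 min break → 9 h 1 min

9 h 1 min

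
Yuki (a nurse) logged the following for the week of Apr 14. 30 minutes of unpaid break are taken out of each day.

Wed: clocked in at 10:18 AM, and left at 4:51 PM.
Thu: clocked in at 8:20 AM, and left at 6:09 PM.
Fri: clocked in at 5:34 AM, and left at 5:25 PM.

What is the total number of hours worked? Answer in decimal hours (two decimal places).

Wed: 10:18 AM–4:51 PM = 6 h 33 min; less 30 min break → 6 h 3 min
Thu: 8:20 AM–6:09 PM = 9 h 49 min; less 30 min break → 9 h 19 min
Fri: 5:34 AM–5:25 PM = 11 h 51 min; less 30 min break → 11 h 21 min
Total: 6 h 3 min + 9 h 19 min + 11 h 21 min = 26 h 43 min.

26.72 hours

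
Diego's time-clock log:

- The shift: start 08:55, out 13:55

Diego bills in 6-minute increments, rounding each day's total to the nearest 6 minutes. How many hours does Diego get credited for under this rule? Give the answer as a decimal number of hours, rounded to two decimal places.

5.00 hours

The shift: 08:55–13:55 = 5 h 0 min → rounds to 5 h 0 min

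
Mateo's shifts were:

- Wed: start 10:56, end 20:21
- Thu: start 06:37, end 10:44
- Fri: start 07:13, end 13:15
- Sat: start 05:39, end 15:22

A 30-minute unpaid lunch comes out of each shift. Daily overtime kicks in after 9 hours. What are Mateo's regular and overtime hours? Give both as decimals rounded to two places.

Wed: 10:56–20:21 = 9 h 25 min; less 30 min break → 8 h 55 min
Thu: 06:37–10:44 = 4 h 7 min; less 30 min break → 3 h 37 min
Fri: 07:13–13:15 = 6 h 2 min; less 30 min break → 5 h 32 min
Sat: 05:39–15:22 = 9 h 43 min; less 30 min break → 9 h 13 min
Wed reg 8 h 55 min / OT 0 h 0 min; Thu reg 3 h 37 min / OT 0 h 0 min; Fri reg 5 h 32 min / OT 0 h 0 min; Sat reg 9 h 0 min / OT 0 h 13 min.
Totals: regular 27 h 4 min, overtime 0 h 13 min.

Regular 27.07 hours, overtime 0.22 hours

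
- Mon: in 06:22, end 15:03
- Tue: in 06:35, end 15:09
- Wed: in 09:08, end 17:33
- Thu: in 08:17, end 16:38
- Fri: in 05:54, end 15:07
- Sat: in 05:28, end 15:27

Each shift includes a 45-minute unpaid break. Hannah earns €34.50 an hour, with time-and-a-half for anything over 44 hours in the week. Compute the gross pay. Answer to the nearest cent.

€1762.09

Mon: 06:22–15:03 = 8 h 41 min; less 45 min break → 7 h 56 min
Tue: 06:35–15:09 = 8 h 34 min; less 45 min break → 7 h 49 min
Wed: 09:08–17:33 = 8 h 25 min; less 45 min break → 7 h 40 min
Thu: 08:17–16:38 = 8 h 21 min; less 45 min break → 7 h 36 min
Fri: 05:54–15:07 = 9 h 13 min; less 45 min break → 8 h 28 min
Sat: 05:28–15:27 = 9 h 59 min; less 45 min break → 9 h 14 min
Total worked: 48 h 43 min = 2923 min.
Regular 44 h 0 min = 2640 min at €34.50/h; overtime 4 h 43 min = 283 min at €51.75/h.
Pay = (2640 × €34.50 + 283 × €51.75) ÷ 60 = €1762.09.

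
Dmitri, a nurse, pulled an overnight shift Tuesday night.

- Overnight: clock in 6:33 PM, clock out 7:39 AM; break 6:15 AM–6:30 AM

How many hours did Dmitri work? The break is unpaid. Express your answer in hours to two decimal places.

12.85 hours

Overnight: 6:33 PM → midnight = 5 h 27 min; midnight → 7:39 AM = 7 h 39 min; span 13 h 6 min; less 15 min break → 12 h 51 min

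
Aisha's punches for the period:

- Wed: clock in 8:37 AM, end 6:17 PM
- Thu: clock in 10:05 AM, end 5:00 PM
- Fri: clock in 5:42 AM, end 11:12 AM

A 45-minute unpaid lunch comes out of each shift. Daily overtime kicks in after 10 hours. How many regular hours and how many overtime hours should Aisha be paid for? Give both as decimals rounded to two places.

Wed: 8:37 AM–6:17 PM = 9 h 40 min; less 45 min break → 8 h 55 min
Thu: 10:05 AM–5:00 PM = 6 h 55 min; less 45 min break → 6 h 10 min
Fri: 5:42 AM–11:12 AM = 5 h 30 min; less 45 min break → 4 h 45 min
Wed reg 8 h 55 min / OT 0 h 0 min; Thu reg 6 h 10 min / OT 0 h 0 min; Fri reg 4 h 45 min / OT 0 h 0 min.
Totals: regular 19 h 50 min, overtime 0 h 0 min.

Regular 19.83 hours, overtime 0.00 hours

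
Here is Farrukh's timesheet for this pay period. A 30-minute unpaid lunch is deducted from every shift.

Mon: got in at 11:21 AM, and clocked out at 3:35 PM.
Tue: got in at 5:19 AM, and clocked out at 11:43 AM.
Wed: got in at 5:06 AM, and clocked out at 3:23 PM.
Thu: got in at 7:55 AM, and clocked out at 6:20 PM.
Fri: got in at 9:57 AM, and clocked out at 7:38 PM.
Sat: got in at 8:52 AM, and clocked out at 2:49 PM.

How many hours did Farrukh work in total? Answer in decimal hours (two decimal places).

43.97 hours

Mon: 11:21 AM–3:35 PM = 4 h 14 min; less 30 min break → 3 h 44 min
Tue: 5:19 AM–11:43 AM = 6 h 24 min; less 30 min break → 5 h 54 min
Wed: 5:06 AM–3:23 PM = 10 h 17 min; less 30 min break → 9 h 47 min
Thu: 7:55 AM–6:20 PM = 10 h 25 min; less 30 min break → 9 h 55 min
Fri: 9:57 AM–7:38 PM = 9 h 41 min; less 30 min break → 9 h 11 min
Sat: 8:52 AM–2:49 PM = 5 h 57 min; less 30 min break → 5 h 27 min
Total: 3 h 44 min + 5 h 54 min + 9 h 47 min + 9 h 55 min + 9 h 11 min + 5 h 27 min = 43 h 58 min.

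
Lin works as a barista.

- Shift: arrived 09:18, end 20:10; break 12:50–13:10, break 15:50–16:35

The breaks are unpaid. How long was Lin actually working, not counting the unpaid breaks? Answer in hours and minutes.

9 h 47 min

Shift: 09:18–20:10 = 10 h 52 min; less 65 min break → 9 h 47 min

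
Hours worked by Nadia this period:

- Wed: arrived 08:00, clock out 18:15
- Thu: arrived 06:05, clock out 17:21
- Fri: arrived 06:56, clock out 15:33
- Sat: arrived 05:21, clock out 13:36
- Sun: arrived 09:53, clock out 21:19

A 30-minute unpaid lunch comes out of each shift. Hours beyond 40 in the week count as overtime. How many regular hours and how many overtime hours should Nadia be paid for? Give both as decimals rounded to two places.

Wed: 08:00–18:15 = 10 h 15 min; less 30 min break → 9 h 45 min
Thu: 06:05–17:21 = 11 h 16 min; less 30 min break → 10 h 46 min
Fri: 06:56–15:33 = 8 h 37 min; less 30 min break → 8 h 7 min
Sat: 05:21–13:36 = 8 h 15 min; less 30 min break → 7 h 45 min
Sun: 09:53–21:19 = 11 h 26 min; less 30 min break → 10 h 56 min
Total worked: 47 h 19 min = 47.32 h.
Threshold 40 h → overtime 7 h 19 min, regular 40 h 0 min.

Regular 40.00 hours, overtime 7.32 hours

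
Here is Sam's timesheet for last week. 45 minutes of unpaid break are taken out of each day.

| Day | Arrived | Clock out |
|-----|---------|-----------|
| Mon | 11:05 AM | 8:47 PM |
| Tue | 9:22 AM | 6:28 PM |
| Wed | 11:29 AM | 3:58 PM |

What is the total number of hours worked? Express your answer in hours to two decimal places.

Mon: 11:05 AM–8:47 PM = 9 h 42 min; less 45 min break → 8 h 57 min
Tue: 9:22 AM–6:28 PM = 9 h 6 min; less 45 min break → 8 h 21 min
Wed: 11:29 AM–3:58 PM = 4 h 29 min; less 45 min break → 3 h 44 min
Total: 8 h 57 min + 8 h 21 min + 3 h 44 min = 21 h 2 min.

21.03 hours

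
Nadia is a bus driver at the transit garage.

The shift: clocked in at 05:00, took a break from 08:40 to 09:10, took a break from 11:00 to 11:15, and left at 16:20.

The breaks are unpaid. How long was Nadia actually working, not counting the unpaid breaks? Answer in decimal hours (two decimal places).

10.58 hours

The shift: 05:00–16:20 = 11 h 20 min; less 45 min break → 10 h 35 min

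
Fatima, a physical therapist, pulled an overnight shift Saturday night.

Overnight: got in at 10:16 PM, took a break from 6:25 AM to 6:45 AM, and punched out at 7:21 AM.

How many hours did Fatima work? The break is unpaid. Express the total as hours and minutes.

8 h 45 min

Overnight: 10:16 PM → midnight = 1 h 44 min; midnight → 7:21 AM = 7 h 21 min; span 9 h 5 min; less 20 min break → 8 h 45 min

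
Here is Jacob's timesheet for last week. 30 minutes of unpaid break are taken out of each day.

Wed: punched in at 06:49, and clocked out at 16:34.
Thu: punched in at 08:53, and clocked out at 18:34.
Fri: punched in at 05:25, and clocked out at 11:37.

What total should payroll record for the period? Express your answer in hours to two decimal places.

Wed: 06:49–16:34 = 9 h 45 min; less 30 min break → 9 h 15 min
Thu: 08:53–18:34 = 9 h 41 min; less 30 min break → 9 h 11 min
Fri: 05:25–11:37 = 6 h 12 min; less 30 min break → 5 h 42 min
Total: 9 h 15 min + 9 h 11 min + 5 h 42 min = 24 h 8 min.

24.13 hours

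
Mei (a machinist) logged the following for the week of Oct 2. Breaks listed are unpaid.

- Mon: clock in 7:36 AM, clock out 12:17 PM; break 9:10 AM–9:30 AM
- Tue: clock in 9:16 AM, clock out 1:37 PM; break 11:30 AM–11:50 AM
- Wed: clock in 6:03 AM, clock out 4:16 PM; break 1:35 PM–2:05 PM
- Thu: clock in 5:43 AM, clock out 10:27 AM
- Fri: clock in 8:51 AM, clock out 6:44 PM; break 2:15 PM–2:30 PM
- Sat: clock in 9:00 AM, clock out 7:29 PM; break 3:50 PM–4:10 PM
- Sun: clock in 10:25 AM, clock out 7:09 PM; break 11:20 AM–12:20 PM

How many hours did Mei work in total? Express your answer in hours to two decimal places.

Mon: 7:36 AM–12:17 PM = 4 h 41 min; less 20 min break → 4 h 21 min
Tue: 9:16 AM–1:37 PM = 4 h 21 min; less 20 min break → 4 h 1 min
Wed: 6:03 AM–4:16 PM = 10 h 13 min; less 30 min break → 9 h 43 min
Thu: 5:43 AM–10:27 AM = 4 h 44 min
Fri: 8:51 AM–6:44 PM = 9 h 53 min; less 15 min break → 9 h 38 min
Sat: 9:00 AM–7:29 PM = 10 h 29 min; less 20 min break → 10 h 9 min
Sun: 10:25 AM–7:09 PM = 8 h 44 min; less 60 min break → 7 h 44 min
Total: 4 h 21 min + 4 h 1 min + 9 h 43 min + 4 h 44 min + 9 h 38 min + 10 h 9 min + 7 h 44 min = 50 h 20 min.

50.33 hours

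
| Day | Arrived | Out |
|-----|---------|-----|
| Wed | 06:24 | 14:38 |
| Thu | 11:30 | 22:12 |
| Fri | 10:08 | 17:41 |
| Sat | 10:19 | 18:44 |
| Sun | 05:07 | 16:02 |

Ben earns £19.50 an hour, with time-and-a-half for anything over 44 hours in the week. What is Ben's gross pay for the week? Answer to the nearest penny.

Wed: 06:24–14:38 = 8 h 14 min
Thu: 11:30–22:12 = 10 h 42 min
Fri: 10:08–17:41 = 7 h 33 min
Sat: 10:19–18:44 = 8 h 25 min
Sun: 05:07–16:02 = 10 h 55 min
Total worked: 45 h 49 min = 2749 min.
Regular 44 h 0 min = 2640 min at £19.50/h; overtime 1 h 49 min = 109 min at £29.25/h.
Pay = (2640 × £19.50 + 109 × £29.25) ÷ 60 = £911.14.

£911.14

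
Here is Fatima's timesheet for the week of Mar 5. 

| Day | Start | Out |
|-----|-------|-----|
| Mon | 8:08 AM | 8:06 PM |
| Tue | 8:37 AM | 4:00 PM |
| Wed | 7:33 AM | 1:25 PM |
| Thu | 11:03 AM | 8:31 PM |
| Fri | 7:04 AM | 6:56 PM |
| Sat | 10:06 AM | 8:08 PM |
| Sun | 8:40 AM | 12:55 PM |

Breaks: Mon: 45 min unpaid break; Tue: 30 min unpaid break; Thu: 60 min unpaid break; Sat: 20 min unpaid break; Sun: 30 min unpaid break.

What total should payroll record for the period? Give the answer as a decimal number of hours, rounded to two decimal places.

Mon: 8:08 AM–8:06 PM = 11 h 58 min; less 45 min break → 11 h 13 min
Tue: 8:37 AM–4:00 PM = 7 h 23 min; less 30 min break → 6 h 53 min
Wed: 7:33 AM–1:25 PM = 5 h 52 min
Thu: 11:03 AM–8:31 PM = 9 h 28 min; less 60 min break → 8 h 28 min
Fri: 7:04 AM–6:56 PM = 11 h 52 min
Sat: 10:06 AM–8:08 PM = 10 h 2 min; less 20 min break → 9 h 42 min
Sun: 8:40 AM–12:55 PM = 4 h 15 min; less 30 min break → 3 h 45 min
Total: 11 h 13 min + 6 h 53 min + 5 h 52 min + 8 h 28 min + 11 h 52 min + 9 h 42 min + 3 h 45 min = 57 h 45 min.

57.75 hours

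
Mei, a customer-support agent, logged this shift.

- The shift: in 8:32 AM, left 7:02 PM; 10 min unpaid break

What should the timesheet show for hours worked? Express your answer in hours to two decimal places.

10.33 hours

The shift: 8:32 AM–7:02 PM = 10 h 30 min; less 10 min break → 10 h 20 min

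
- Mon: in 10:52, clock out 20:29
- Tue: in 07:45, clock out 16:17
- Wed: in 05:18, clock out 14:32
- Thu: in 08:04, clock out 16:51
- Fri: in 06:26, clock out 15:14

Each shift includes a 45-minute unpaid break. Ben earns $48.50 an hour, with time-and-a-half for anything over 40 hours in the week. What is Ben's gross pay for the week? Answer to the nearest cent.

Mon: 10:52–20:29 = 9 h 37 min; less 45 min break → 8 h 52 min
Tue: 07:45–16:17 = 8 h 32 min; less 45 min break → 7 h 47 min
Wed: 05:18–14:32 = 9 h 14 min; less 45 min break → 8 h 29 min
Thu: 08:04–16:51 = 8 h 47 min; less 45 min break → 8 h 2 min
Fri: 06:26–15:14 = 8 h 48 min; less 45 min break → 8 h 3 min
Total worked: 41 h 13 min = 2473 min.
Regular 40 h 0 min = 2400 min at $48.50/h; overtime 1 h 13 min = 73 min at $72.75/h.
Pay = (2400 × $48.50 + 73 × $72.75) ÷ 60 = $2028.51.

$2028.51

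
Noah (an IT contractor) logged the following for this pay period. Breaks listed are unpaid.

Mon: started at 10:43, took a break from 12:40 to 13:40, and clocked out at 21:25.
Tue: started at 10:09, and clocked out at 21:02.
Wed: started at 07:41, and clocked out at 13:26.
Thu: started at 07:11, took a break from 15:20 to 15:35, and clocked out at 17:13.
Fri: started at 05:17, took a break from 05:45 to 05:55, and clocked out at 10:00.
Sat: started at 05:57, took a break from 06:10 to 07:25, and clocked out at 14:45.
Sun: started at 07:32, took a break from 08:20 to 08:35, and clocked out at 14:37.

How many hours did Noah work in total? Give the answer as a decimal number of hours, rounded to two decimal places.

Mon: 10:43–21:25 = 10 h 42 min; less 60 min break → 9 h 42 min
Tue: 10:09–21:02 = 10 h 53 min
Wed: 07:41–13:26 = 5 h 45 min
Thu: 07:11–17:13 = 10 h 2 min; less 15 min break → 9 h 47 min
Fri: 05:17–10:00 = 4 h 43 min; less 10 min break → 4 h 33 min
Sat: 05:57–14:45 = 8 h 48 min; less 75 min break → 7 h 33 min
Sun: 07:32–14:37 = 7 h 5 min; less 15 min break → 6 h 50 min
Total: 9 h 42 min + 10 h 53 min + 5 h 45 min + 9 h 47 min + 4 h 33 min + 7 h 33 min + 6 h 50 min = 55 h 3 min.

55.05 hours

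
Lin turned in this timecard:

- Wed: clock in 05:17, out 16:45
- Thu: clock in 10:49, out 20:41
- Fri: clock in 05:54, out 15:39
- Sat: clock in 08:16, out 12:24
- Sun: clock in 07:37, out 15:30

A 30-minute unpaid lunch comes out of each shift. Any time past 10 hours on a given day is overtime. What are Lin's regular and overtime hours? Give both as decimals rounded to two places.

Wed: 05:17–16:45 = 11 h 28 min; less 30 min break → 10 h 58 min
Thu: 10:49–20:41 = 9 h 52 min; less 30 min break → 9 h 22 min
Fri: 05:54–15:39 = 9 h 45 min; less 30 min break → 9 h 15 min
Sat: 08:16–12:24 = 4 h 8 min; less 30 min break → 3 h 38 min
Sun: 07:37–15:30 = 7 h 53 min; less 30 min break → 7 h 23 min
Wed reg 10 h 0 min / OT 0 h 58 min; Thu reg 9 h 22 min / OT 0 h 0 min; Fri reg 9 h 15 min / OT 0 h 0 min; Sat reg 3 h 38 min / OT 0 h 0 min; Sun reg 7 h 23 min / OT 0 h 0 min.
Totals: regular 39 h 38 min, overtime 0 h 58 min.

Regular 39.63 hours, overtime 0.97 hours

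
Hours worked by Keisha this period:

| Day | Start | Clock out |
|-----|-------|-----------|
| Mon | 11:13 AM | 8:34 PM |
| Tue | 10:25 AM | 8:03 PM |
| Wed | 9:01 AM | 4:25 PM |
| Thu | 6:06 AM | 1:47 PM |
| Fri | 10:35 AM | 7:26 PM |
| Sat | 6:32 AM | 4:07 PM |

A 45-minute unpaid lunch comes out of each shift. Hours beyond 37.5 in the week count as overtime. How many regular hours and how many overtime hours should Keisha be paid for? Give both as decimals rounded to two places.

Mon: 11:13 AM–8:34 PM = 9 h 21 min; less 45 min break → 8 h 36 min
Tue: 10:25 AM–8:03 PM = 9 h 38 min; less 45 min break → 8 h 53 min
Wed: 9:01 AM–4:25 PM = 7 h 24 min; less 45 min break → 6 h 39 min
Thu: 6:06 AM–1:47 PM = 7 h 41 min; less 45 min break → 6 h 56 min
Fri: 10:35 AM–7:26 PM = 8 h 51 min; less 45 min break → 8 h 6 min
Sat: 6:32 AM–4:07 PM = 9 h 35 min; less 45 min break → 8 h 50 min
Total worked: 48 h 0 min = 48.00 h.
Threshold 37.5 h → overtime 10 h 30 min, regular 37 h 30 min.

Regular 37.50 hours, overtime 10.50 hours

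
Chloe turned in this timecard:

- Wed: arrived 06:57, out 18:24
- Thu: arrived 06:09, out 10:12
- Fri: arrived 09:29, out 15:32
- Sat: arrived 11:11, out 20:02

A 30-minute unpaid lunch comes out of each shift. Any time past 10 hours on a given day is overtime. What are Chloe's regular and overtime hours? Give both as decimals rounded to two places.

Regular 27.45 hours, overtime 0.95 hours

Wed: 06:57–18:24 = 11 h 27 min; less 30 min break → 10 h 57 min
Thu: 06:09–10:12 = 4 h 3 min; less 30 min break → 3 h 33 min
Fri: 09:29–15:32 = 6 h 3 min; less 30 min break → 5 h 33 min
Sat: 11:11–20:02 = 8 h 51 min; less 30 min break → 8 h 21 min
Wed reg 10 h 0 min / OT 0 h 57 min; Thu reg 3 h 33 min / OT 0 h 0 min; Fri reg 5 h 33 min / OT 0 h 0 min; Sat reg 8 h 21 min / OT 0 h 0 min.
Totals: regular 27 h 27 min, overtime 0 h 57 min.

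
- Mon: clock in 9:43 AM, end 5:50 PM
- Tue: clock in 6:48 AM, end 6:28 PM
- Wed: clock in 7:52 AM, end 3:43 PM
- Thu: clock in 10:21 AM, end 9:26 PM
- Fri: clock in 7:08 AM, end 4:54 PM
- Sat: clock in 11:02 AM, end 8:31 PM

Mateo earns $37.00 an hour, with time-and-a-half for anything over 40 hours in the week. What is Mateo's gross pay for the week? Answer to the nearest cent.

$2477.15

Mon: 9:43 AM–5:50 PM = 8 h 7 min
Tue: 6:48 AM–6:28 PM = 11 h 40 min
Wed: 7:52 AM–3:43 PM = 7 h 51 min
Thu: 10:21 AM–9:26 PM = 11 h 5 min
Fri: 7:08 AM–4:54 PM = 9 h 46 min
Sat: 11:02 AM–8:31 PM = 9 h 29 min
Total worked: 57 h 58 min = 3478 min.
Regular 40 h 0 min = 2400 min at $37.00/h; overtime 17 h 58 min = 1078 min at $55.50/h.
Pay = (2400 × $37.00 + 1078 × $55.50) ÷ 60 = $2477.15.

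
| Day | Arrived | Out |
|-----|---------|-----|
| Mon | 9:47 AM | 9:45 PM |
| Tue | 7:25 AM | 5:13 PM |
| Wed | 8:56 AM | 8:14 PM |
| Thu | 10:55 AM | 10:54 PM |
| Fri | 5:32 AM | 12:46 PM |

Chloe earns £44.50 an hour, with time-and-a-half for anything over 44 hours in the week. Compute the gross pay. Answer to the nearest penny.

£2510.91

Mon: 9:47 AM–9:45 PM = 11 h 58 min
Tue: 7:25 AM–5:13 PM = 9 h 48 min
Wed: 8:56 AM–8:14 PM = 11 h 18 min
Thu: 10:55 AM–10:54 PM = 11 h 59 min
Fri: 5:32 AM–12:46 PM = 7 h 14 min
Total worked: 52 h 17 min = 3137 min.
Regular 44 h 0 min = 2640 min at £44.50/h; overtime 8 h 17 min = 497 min at £66.75/h.
Pay = (2640 × £44.50 + 497 × £66.75) ÷ 60 = £2510.91.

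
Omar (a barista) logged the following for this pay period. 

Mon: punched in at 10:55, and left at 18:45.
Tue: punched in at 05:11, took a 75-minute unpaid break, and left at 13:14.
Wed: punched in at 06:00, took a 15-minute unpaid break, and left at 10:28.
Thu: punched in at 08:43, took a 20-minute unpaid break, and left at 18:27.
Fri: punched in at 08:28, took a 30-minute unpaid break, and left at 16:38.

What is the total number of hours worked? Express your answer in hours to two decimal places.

35.92 hours

Mon: 10:55–18:45 = 7 h 50 min
Tue: 05:11–13:14 = 8 h 3 min; less 75 min break → 6 h 48 min
Wed: 06:00–10:28 = 4 h 28 min; less 15 min break → 4 h 13 min
Thu: 08:43–18:27 = 9 h 44 min; less 20 min break → 9 h 24 min
Fri: 08:28–16:38 = 8 h 10 min; less 30 min break → 7 h 40 min
Total: 7 h 50 min + 6 h 48 min + 4 h 13 min + 9 h 24 min + 7 h 40 min = 35 h 55 min.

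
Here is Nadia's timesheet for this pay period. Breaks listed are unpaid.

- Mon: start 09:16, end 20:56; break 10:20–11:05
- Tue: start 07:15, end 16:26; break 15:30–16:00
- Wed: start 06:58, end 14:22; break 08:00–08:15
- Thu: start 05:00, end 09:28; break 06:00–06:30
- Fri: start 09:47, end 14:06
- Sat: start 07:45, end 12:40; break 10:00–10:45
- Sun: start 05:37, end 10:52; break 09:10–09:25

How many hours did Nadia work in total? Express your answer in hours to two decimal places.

Mon: 09:16–20:56 = 11 h 40 min; less 45 min break → 10 h 55 min
Tue: 07:15–16:26 = 9 h 11 min; less 30 min break → 8 h 41 min
Wed: 06:58–14:22 = 7 h 24 min; less 15 min break → 7 h 9 min
Thu: 05:00–09:28 = 4 h 28 min; less 30 min break → 3 h 58 min
Fri: 09:47–14:06 = 4 h 19 min
Sat: 07:45–12:40 = 4 h 55 min; less 45 min break → 4 h 10 min
Sun: 05:37–10:52 = 5 h 15 min; less 15 min break → 5 h 0 min
Total: 10 h 55 min + 8 h 41 min + 7 h 9 min + 3 h 58 min + 4 h 19 min + 4 h 10 min + 5 h 0 min = 44 h 12 min.

44.20 hours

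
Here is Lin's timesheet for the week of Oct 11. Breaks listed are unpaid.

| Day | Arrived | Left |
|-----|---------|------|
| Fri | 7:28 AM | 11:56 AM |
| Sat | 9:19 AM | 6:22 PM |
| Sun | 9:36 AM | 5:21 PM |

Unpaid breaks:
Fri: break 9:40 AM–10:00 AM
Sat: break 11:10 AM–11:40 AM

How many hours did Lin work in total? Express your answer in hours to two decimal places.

20.43 hours

Fri: 7:28 AM–11:56 AM = 4 h 28 min; less 20 min break → 4 h 8 min
Sat: 9:19 AM–6:22 PM = 9 h 3 min; less 30 min break → 8 h 33 min
Sun: 9:36 AM–5:21 PM = 7 h 45 min
Total: 4 h 8 min + 8 h 33 min + 7 h 45 min = 20 h 26 min.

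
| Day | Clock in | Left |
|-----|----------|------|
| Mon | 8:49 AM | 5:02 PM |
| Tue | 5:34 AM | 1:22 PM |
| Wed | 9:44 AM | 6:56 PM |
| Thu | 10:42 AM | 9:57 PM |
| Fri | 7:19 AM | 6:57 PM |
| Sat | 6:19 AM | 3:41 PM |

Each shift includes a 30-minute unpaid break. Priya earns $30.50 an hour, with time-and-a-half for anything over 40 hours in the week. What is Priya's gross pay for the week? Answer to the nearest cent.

$1881.85

Mon: 8:49 AM–5:02 PM = 8 h 13 min; less 30 min break → 7 h 43 min
Tue: 5:34 AM–1:22 PM = 7 h 48 min; less 30 min break → 7 h 18 min
Wed: 9:44 AM–6:56 PM = 9 h 12 min; less 30 min break → 8 h 42 min
Thu: 10:42 AM–9:57 PM = 11 h 15 min; less 30 min break → 10 h 45 min
Fri: 7:19 AM–6:57 PM = 11 h 38 min; less 30 min break → 11 h 8 min
Sat: 6:19 AM–3:41 PM = 9 h 22 min; less 30 min break → 8 h 52 min
Total worked: 54 h 28 min = 3268 min.
Regular 40 h 0 min = 2400 min at $30.50/h; overtime 14 h 28 min = 868 min at $45.75/h.
Pay = (2400 × $30.50 + 868 × $45.75) ÷ 60 = $1881.85.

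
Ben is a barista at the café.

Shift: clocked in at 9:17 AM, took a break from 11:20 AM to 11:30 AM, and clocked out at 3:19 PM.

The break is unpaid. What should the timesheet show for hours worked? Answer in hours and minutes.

5 h 52 min

Shift: 9:17 AM–3:19 PM = 6 h 2 min; less 10 min break → 5 h 52 min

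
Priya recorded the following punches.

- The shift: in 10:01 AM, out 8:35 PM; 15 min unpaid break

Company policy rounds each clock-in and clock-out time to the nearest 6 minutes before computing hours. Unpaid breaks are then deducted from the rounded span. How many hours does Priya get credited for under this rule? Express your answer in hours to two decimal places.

The shift: in 10:01 AM→10:00 AM, out 8:35 PM→8:36 PM; 10 h 36 min − 15 min = 10 h 21 min

10.35 hours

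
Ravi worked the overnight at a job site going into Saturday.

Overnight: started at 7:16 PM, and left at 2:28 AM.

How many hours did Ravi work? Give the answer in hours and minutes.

7 h 12 min

Overnight: 7:16 PM → midnight = 4 h 44 min; midnight → 2:28 AM = 2 h 28 min; span 7 h 12 min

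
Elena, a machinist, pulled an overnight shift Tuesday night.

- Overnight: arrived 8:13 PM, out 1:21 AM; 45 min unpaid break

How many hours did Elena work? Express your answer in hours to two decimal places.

Overnight: 8:13 PM → midnight = 3 h 47 min; midnight → 1:21 AM = 1 h 21 min; span 5 h 8 min; less 45 min break → 4 h 23 min

4.38 hours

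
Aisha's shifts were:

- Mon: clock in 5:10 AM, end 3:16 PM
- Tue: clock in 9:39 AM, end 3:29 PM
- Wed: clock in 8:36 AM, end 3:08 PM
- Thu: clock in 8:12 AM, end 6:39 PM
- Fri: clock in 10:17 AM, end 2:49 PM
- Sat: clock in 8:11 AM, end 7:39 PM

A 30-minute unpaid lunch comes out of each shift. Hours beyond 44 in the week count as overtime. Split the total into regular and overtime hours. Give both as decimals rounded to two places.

Regular 44.00 hours, overtime 1.92 hours

Mon: 5:10 AM–3:16 PM = 10 h 6 min; less 30 min break → 9 h 36 min
Tue: 9:39 AM–3:29 PM = 5 h 50 min; less 30 min break → 5 h 20 min
Wed: 8:36 AM–3:08 PM = 6 h 32 min; less 30 min break → 6 h 2 min
Thu: 8:12 AM–6:39 PM = 10 h 27 min; less 30 min break → 9 h 57 min
Fri: 10:17 AM–2:49 PM = 4 h 32 min; less 30 min break → 4 h 2 min
Sat: 8:11 AM–7:39 PM = 11 h 28 min; less 30 min break → 10 h 58 min
Total worked: 45 h 55 min = 45.92 h.
Threshold 44 h → overtime 1 h 55 min, regular 44 h 0 min.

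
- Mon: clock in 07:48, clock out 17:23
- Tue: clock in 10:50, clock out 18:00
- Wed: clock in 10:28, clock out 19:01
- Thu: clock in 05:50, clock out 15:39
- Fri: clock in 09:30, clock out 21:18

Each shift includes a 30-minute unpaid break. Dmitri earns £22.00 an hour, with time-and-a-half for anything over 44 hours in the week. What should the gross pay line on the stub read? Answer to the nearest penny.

Mon: 07:48–17:23 = 9 h 35 min; less 30 min break → 9 h 5 min
Tue: 10:50–18:00 = 7 h 10 min; less 30 min break → 6 h 40 min
Wed: 10:28–19:01 = 8 h 33 min; less 30 min break → 8 h 3 min
Thu: 05:50–15:39 = 9 h 49 min; less 30 min break → 9 h 19 min
Fri: 09:30–21:18 = 11 h 48 min; less 30 min break → 11 h 18 min
Total worked: 44 h 25 min = 2665 min.
Regular 44 h 0 min = 2640 min at £22.00/h; overtime 0 h 25 min = 25 min at £33.00/h.
Pay = (2640 × £22.00 + 25 × £33.00) ÷ 60 = £981.75.

£981.75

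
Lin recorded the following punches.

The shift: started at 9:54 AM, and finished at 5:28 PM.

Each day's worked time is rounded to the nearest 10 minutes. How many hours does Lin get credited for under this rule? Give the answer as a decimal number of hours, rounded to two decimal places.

7.50 hours

The shift: 9:54 AM–5:28 PM = 7 h 34 min → rounds to 7 h 30 min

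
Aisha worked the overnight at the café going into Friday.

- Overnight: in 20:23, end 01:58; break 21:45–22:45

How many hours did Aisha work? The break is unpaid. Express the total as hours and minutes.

4 h 35 min

Overnight: 20:23 → midnight = 3 h 37 min; midnight → 01:58 = 1 h 58 min; span 5 h 35 min; less 60 min break → 4 h 35 min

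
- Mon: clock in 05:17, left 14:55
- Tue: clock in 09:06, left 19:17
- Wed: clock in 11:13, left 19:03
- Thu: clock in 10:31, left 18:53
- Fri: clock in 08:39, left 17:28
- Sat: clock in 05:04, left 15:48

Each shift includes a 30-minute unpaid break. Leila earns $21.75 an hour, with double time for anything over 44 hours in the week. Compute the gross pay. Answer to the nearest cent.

Mon: 05:17–14:55 = 9 h 38 min; less 30 min break → 9 h 8 min
Tue: 09:06–19:17 = 10 h 11 min; less 30 min break → 9 h 41 min
Wed: 11:13–19:03 = 7 h 50 min; less 30 min break → 7 h 20 min
Thu: 10:31–18:53 = 8 h 22 min; less 30 min break → 7 h 52 min
Fri: 08:39–17:28 = 8 h 49 min; less 30 min break → 8 h 19 min
Sat: 05:04–15:48 = 10 h 44 min; less 30 min break → 10 h 14 min
Total worked: 52 h 34 min = 3154 min.
Regular 44 h 0 min = 2640 min at $21.75/h; overtime 8 h 34 min = 514 min at $43.50/h.
Pay = (2640 × $21.75 + 514 × $43.50) ÷ 60 = $1329.65.

$1329.65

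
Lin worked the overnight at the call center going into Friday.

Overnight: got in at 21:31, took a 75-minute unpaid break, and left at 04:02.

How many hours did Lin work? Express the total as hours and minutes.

Overnight: 21:31 → midnight = 2 h 29 min; midnight → 04:02 = 4 h 2 min; span 6 h 31 min; less 75 min break → 5 h 16 min

5 h 16 min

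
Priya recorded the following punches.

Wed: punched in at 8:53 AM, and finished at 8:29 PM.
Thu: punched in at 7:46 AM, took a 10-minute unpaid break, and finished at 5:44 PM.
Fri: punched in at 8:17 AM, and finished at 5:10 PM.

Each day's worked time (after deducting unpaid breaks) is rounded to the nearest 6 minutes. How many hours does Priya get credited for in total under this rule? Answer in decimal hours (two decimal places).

30.30 hours

Wed: 8:53 AM–8:29 PM = 11 h 36 min → rounds to 11 h 36 min
Thu: 7:46 AM–5:44 PM = 9 h 58 min − 10 min = 9 h 48 min → rounds to 9 h 48 min
Fri: 8:17 AM–5:10 PM = 8 h 53 min → rounds to 8 h 54 min
Total credited: 30 h 18 min.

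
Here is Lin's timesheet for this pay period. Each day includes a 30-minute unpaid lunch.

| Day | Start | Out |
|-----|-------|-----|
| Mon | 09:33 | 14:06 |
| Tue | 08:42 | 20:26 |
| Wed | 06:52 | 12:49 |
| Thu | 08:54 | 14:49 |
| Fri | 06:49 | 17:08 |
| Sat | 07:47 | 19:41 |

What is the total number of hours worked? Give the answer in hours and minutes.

47 h 22 min

Mon: 09:33–14:06 = 4 h 33 min; less 30 min break → 4 h 3 min
Tue: 08:42–20:26 = 11 h 44 min; less 30 min break → 11 h 14 min
Wed: 06:52–12:49 = 5 h 57 min; less 30 min break → 5 h 27 min
Thu: 08:54–14:49 = 5 h 55 min; less 30 min break → 5 h 25 min
Fri: 06:49–17:08 = 10 h 19 min; less 30 min break → 9 h 49 min
Sat: 07:47–19:41 = 11 h 54 min; less 30 min break → 11 h 24 min
Total: 4 h 3 min + 11 h 14 min + 5 h 27 min + 5 h 25 min + 9 h 49 min + 11 h 24 min = 47 h 22 min.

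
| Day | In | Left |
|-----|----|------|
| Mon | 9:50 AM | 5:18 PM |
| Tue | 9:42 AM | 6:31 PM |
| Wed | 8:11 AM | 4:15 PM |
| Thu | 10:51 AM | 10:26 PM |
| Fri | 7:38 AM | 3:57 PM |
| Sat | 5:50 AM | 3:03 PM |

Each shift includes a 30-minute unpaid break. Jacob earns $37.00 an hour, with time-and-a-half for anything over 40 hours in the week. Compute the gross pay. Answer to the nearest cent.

Mon: 9:50 AM–5:18 PM = 7 h 28 min; less 30 min break → 6 h 58 min
Tue: 9:42 AM–6:31 PM = 8 h 49 min; less 30 min break → 8 h 19 min
Wed: 8:11 AM–4:15 PM = 8 h 4 min; less 30 min break → 7 h 34 min
Thu: 10:51 AM–10:26 PM = 11 h 35 min; less 30 min break → 11 h 5 min
Fri: 7:38 AM–3:57 PM = 8 h 19 min; less 30 min break → 7 h 49 min
Sat: 5:50 AM–3:03 PM = 9 h 13 min; less 30 min break → 8 h 43 min
Total worked: 50 h 28 min = 3028 min.
Regular 40 h 0 min = 2400 min at $37.00/h; overtime 10 h 28 min = 628 min at $55.50/h.
Pay = (2400 × $37.00 + 628 × $55.50) ÷ 60 = $2060.90.

$2060.90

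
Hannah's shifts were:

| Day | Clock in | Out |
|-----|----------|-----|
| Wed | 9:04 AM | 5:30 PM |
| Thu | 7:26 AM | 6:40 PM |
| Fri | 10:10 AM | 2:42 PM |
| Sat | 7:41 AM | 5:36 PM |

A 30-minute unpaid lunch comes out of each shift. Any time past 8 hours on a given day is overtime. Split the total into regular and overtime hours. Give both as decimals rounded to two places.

Regular 27.97 hours, overtime 4.15 hours

Wed: 9:04 AM–5:30 PM = 8 h 26 min; less 30 min break → 7 h 56 min
Thu: 7:26 AM–6:40 PM = 11 h 14 min; less 30 min break → 10 h 44 min
Fri: 10:10 AM–2:42 PM = 4 h 32 min; less 30 min break → 4 h 2 min
Sat: 7:41 AM–5:36 PM = 9 h 55 min; less 30 min break → 9 h 25 min
Wed reg 7 h 56 min / OT 0 h 0 min; Thu reg 8 h 0 min / OT 2 h 44 min; Fri reg 4 h 2 min / OT 0 h 0 min; Sat reg 8 h 0 min / OT 1 h 25 min.
Totals: regular 27 h 58 min, overtime 4 h 9 min.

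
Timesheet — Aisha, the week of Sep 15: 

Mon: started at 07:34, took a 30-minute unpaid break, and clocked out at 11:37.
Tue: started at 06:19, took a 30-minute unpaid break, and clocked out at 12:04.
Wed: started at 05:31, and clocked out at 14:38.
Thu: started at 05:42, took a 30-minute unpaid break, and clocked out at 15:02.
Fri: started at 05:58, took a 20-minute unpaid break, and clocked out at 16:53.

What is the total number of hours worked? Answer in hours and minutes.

Mon: 07:34–11:37 = 4 h 3 min; less 30 min break → 3 h 33 min
Tue: 06:19–12:04 = 5 h 45 min; less 30 min break → 5 h 15 min
Wed: 05:31–14:38 = 9 h 7 min
Thu: 05:42–15:02 = 9 h 20 min; less 30 min break → 8 h 50 min
Fri: 05:58–16:53 = 10 h 55 min; less 20 min break → 10 h 35 min
Total: 3 h 33 min + 5 h 15 min + 9 h 7 min + 8 h 50 min + 10 h 35 min = 37 h 20 min.

37 h 20 min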